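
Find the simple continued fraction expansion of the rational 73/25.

[2; 1, 11, 2]

Run the Euclidean algorithm on 73 and 25; the successive quotients are the partial quotients a_0, a_1, ... (each step inverts the fractional part left over by the previous one):
  73 = 2*25 + 23, so a_0 = 2.
  25 = 1*23 + 2, so a_1 = 1.
  23 = 11*2 + 1, so a_2 = 11.
  2 = 2*1 + 0, so a_3 = 2.
The remainder reaches 0 after 4 divisions, so the expansion has 4 partial quotients, read off in order.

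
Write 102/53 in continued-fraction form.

Run the Euclidean algorithm on 102 and 53; the successive quotients are the partial quotients a_0, a_1, ... (each step inverts the fractional part left over by the previous one):
  102 = 1*53 + 49, so a_0 = 1.
  53 = 1*49 + 4, so a_1 = 1.
  49 = 12*4 + 1, so a_2 = 12.
  4 = 4*1 + 0, so a_3 = 4.
The remainder reaches 0 after 4 divisions, so the expansion has 4 partial quotients, read off in order.

[1; 1, 12, 4]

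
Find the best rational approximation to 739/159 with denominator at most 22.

79/17

Expand x = 739/159 as a continued fraction with the Euclidean algorithm:
  739 = 4*159 + 103, so a_0 = 4.
  159 = 1*103 + 56, so a_1 = 1.
  103 = 1*56 + 47, so a_2 = 1.
  56 = 1*47 + 9, so a_3 = 1.
  47 = 5*9 + 2, so a_4 = 5.
  9 = 4*2 + 1, so a_5 = 4.
  2 = 2*1 + 0, so a_6 = 2.
so x = [4; 1, 1, 1, 5, 4, 2].
Convergents (p_i = a_i*p_{i-1} + p_{i-2}, q_i = a_i*q_{i-1} + q_{i-2} with p_{-2}=0, p_{-1}=1, q_{-2}=1, q_{-1}=0), until the denominator exceeds 22:
  i=0: a_0=4, p_0 = 4*1 + 0 = 4, q_0 = 4*0 + 1 = 1.
  i=1: a_1=1, p_1 = 1*4 + 1 = 5, q_1 = 1*1 + 0 = 1.
  i=2: a_2=1, p_2 = 1*5 + 4 = 9, q_2 = 1*1 + 1 = 2.
  i=3: a_3=1, p_3 = 1*9 + 5 = 14, q_3 = 1*2 + 1 = 3.
  i=4: a_4=5, p_4 = 5*14 + 9 = 79, q_4 = 5*3 + 2 = 17.
  i=5: a_5=4, p_5 = 4*79 + 14 = 330, q_5 = 4*17 + 3 = 71.
q_5 = 71 > 22, so the last convergent with denominator <= 22 is p_4/q_4 = 79/17.
The closest fraction with denominator <= 22 is either p_4/q_4 or the intermediate fraction (k*p_4 + p_3)/(k*q_4 + q_3) with the largest k >= 1 whose denominator stays <= 22; these approach x as k grows, and every other convergent or intermediate fraction in range is farther away.
Largest k: floor((22 - q_3)/q_4) = floor((22 - 3)/17) = 1.
That gives (1*79 + 14)/(1*17 + 3) = 93/20.
Compare the errors: |x - 79/17| = |739*17 - 79*159|/(159*17) = 2/2703, and |x - 93/20| = |739*20 - 93*159|/(159*20) = 7/3180.
Cross-multiplying, 2*3180 = 6360 < 18921 = 7*2703, so 2/2703 is smaller: the convergent 79/17 is closer to x than 93/20.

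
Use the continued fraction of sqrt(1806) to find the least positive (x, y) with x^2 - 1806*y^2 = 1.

(x, y) = (85, 2)

First expand sqrt(1806) as a continued fraction. With x_i = (sqrt(1806) + m_i)/d_i and (m_0, d_0) = (0, 1): a_0 = floor(sqrt(1806)) = 42, since 42^2 = 1764 <= 1806 < 1849 = 43^2.
Iterate m_{i+1} = d_i*a_i - m_i, d_{i+1} = (1806 - m_{i+1}^2)/d_i, a_{i+1} = floor((a_0 + m_{i+1})/d_{i+1}):
  m_1 = 1*42 - 0 = 42, d_1 = (1806 - 42^2)/1 = 42/1 = 42, a_1 = floor((42 + 42)/42) = 2.
  m_2 = 42*2 - 42 = 42, d_2 = (1806 - 42^2)/42 = 42/42 = 1, a_2 = floor((42 + 42)/1) = 84.
  m_3 = 1*84 - 42 = 42, d_3 = (1806 - 42^2)/1 = 42/1 = 42: (m_3, d_3) = (m_1, d_1) = (42, 42), so from here the quotients repeat a_1, a_2; the period length is 2.
So sqrt(1806) = [42; (2, 84)] with period length k = 2.
k is even, so the fundamental solution of x^2 - 1806y^2 = 1 is (p_{k-1}, q_{k-1}) = (p_1, q_1); compute convergents through index 1.
Convergents (p_i = a_i*p_{i-1} + p_{i-2}, q_i = a_i*q_{i-1} + q_{i-2} with p_{-2}=0, p_{-1}=1, q_{-2}=1, q_{-1}=0):
  i=0: a_0=42, p_0 = 42*1 + 0 = 42, q_0 = 42*0 + 1 = 1.
  i=1: a_1=2, p_1 = 2*42 + 1 = 85, q_1 = 2*1 + 0 = 2.
Check: 85^2 - 1806*2^2 = 7225 - 7224 = 1, so (x, y) = (85, 2) solves the equation, and by the theorem it is the least positive solution.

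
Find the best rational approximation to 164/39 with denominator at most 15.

21/5

Expand x = 164/39 as a continued fraction with the Euclidean algorithm:
  164 = 4*39 + 8, so a_0 = 4.
  39 = 4*8 + 7, so a_1 = 4.
  8 = 1*7 + 1, so a_2 = 1.
  7 = 7*1 + 0, so a_3 = 7.
so x = [4; 4, 1, 7].
Convergents (p_i = a_i*p_{i-1} + p_{i-2}, q_i = a_i*q_{i-1} + q_{i-2} with p_{-2}=0, p_{-1}=1, q_{-2}=1, q_{-1}=0), until the denominator exceeds 15:
  i=0: a_0=4, p_0 = 4*1 + 0 = 4, q_0 = 4*0 + 1 = 1.
  i=1: a_1=4, p_1 = 4*4 + 1 = 17, q_1 = 4*1 + 0 = 4.
  i=2: a_2=1, p_2 = 1*17 + 4 = 21, q_2 = 1*4 + 1 = 5.
  i=3: a_3=7, p_3 = 7*21 + 17 = 164, q_3 = 7*5 + 4 = 39.
q_3 = 39 > 15, so the last convergent with denominator <= 15 is p_2/q_2 = 21/5.
The closest fraction with denominator <= 15 is either p_2/q_2 or the intermediate fraction (k*p_2 + p_1)/(k*q_2 + q_1) with the largest k >= 1 whose denominator stays <= 15; these approach x as k grows, and every other convergent or intermediate fraction in range is farther away.
Largest k: floor((15 - q_1)/q_2) = floor((15 - 4)/5) = 2.
That gives (2*21 + 17)/(2*5 + 4) = 59/14.
Compare the errors: |x - 21/5| = |164*5 - 21*39|/(39*5) = 1/195, and |x - 59/14| = |164*14 - 59*39|/(39*14) = 5/546.
Cross-multiplying, 1*546 = 546 < 975 = 5*195, so 1/195 is smaller: the convergent 21/5 is closer to x than 59/14.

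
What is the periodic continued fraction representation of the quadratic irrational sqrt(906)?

Write x_i = (sqrt(906) + m_i)/d_i with (m_0, d_0) = (0, 1). a_0 = floor(sqrt(906)) = 30, since 30^2 = 900 <= 906 < 961 = 31^2.
Iterate m_{i+1} = d_i*a_i - m_i, d_{i+1} = (906 - m_{i+1}^2)/d_i, a_{i+1} = floor((a_0 + m_{i+1})/d_{i+1}):
  m_1 = 1*30 - 0 = 30, d_1 = (906 - 30^2)/1 = 6/1 = 6, a_1 = floor((30 + 30)/6) = 10.
  m_2 = 6*10 - 30 = 30, d_2 = (906 - 30^2)/6 = 6/6 = 1, a_2 = floor((30 + 30)/1) = 60.
  m_3 = 1*60 - 30 = 30, d_3 = (906 - 30^2)/1 = 6/1 = 6: (m_3, d_3) = (m_1, d_1) = (30, 6), so from here the quotients repeat a_1, a_2; the period length is 2.
Hence the expansion of sqrt(906) is a_0 = 30 followed by the repeating block 10, 60 (period 2).

[30; (10, 60)]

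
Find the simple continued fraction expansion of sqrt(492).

[22; (5, 1, 1, 10, 1, 1, 5, 44)]

Write x_i = (sqrt(492) + m_i)/d_i with (m_0, d_0) = (0, 1). a_0 = floor(sqrt(492)) = 22, since 22^2 = 484 <= 492 < 529 = 23^2.
Iterate m_{i+1} = d_i*a_i - m_i, d_{i+1} = (492 - m_{i+1}^2)/d_i, a_{i+1} = floor((a_0 + m_{i+1})/d_{i+1}):
  m_1 = 1*22 - 0 = 22, d_1 = (492 - 22^2)/1 = 8/1 = 8, a_1 = floor((22 + 22)/8) = 5.
  m_2 = 8*5 - 22 = 18, d_2 = (492 - 18^2)/8 = 168/8 = 21, a_2 = floor((22 + 18)/21) = 1.
  m_3 = 21*1 - 18 = 3, d_3 = (492 - 3^2)/21 = 483/21 = 23, a_3 = floor((22 + 3)/23) = 1.
  m_4 = 23*1 - 3 = 20, d_4 = (492 - 20^2)/23 = 92/23 = 4, a_4 = floor((22 + 20)/4) = 10.
  m_5 = 4*10 - 20 = 20, d_5 = (492 - 20^2)/4 = 92/4 = 23, a_5 = floor((22 + 20)/23) = 1.
  m_6 = 23*1 - 20 = 3, d_6 = (492 - 3^2)/23 = 483/23 = 21, a_6 = floor((22 + 3)/21) = 1.
  m_7 = 21*1 - 3 = 18, d_7 = (492 - 18^2)/21 = 168/21 = 8, a_7 = floor((22 + 18)/8) = 5.
  m_8 = 8*5 - 18 = 22, d_8 = (492 - 22^2)/8 = 8/8 = 1, a_8 = floor((22 + 22)/1) = 44.
  m_9 = 1*44 - 22 = 22, d_9 = (492 - 22^2)/1 = 8/1 = 8: (m_9, d_9) = (m_1, d_1) = (22, 8), so from here the quotients repeat a_1, ..., a_8; the period length is 8.
Hence the expansion of sqrt(492) is a_0 = 22 followed by the repeating block 5, 1, 1, 10, 1, 1, 5, 44 (period 8).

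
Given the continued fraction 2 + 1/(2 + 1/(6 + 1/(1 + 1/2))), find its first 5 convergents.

2/1, 5/2, 32/13, 37/15, 106/43

Using the convergent recurrence p_i = a_i*p_{i-1} + p_{i-2}, q_i = a_i*q_{i-1} + q_{i-2} with p_{-2}=0, p_{-1}=1, q_{-2}=1, q_{-1}=0:
  i=0: a_0=2, p_0 = 2*1 + 0 = 2, q_0 = 2*0 + 1 = 1.
  i=1: a_1=2, p_1 = 2*2 + 1 = 5, q_1 = 2*1 + 0 = 2.
  i=2: a_2=6, p_2 = 6*5 + 2 = 32, q_2 = 6*2 + 1 = 13.
  i=3: a_3=1, p_3 = 1*32 + 5 = 37, q_3 = 1*13 + 2 = 15.
  i=4: a_4=2, p_4 = 2*37 + 32 = 106, q_4 = 2*15 + 13 = 43.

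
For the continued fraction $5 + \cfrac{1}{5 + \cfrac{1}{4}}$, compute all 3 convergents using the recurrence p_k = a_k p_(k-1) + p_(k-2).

Using the convergent recurrence p_i = a_i*p_{i-1} + p_{i-2}, q_i = a_i*q_{i-1} + q_{i-2} with p_{-2}=0, p_{-1}=1, q_{-2}=1, q_{-1}=0:
  i=0: a_0=5, p_0 = 5*1 + 0 = 5, q_0 = 5*0 + 1 = 1.
  i=1: a_1=5, p_1 = 5*5 + 1 = 26, q_1 = 5*1 + 0 = 5.
  i=2: a_2=4, p_2 = 4*26 + 5 = 109, q_2 = 4*5 + 1 = 21.

5/1, 26/5, 109/21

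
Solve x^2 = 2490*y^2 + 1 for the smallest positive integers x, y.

First expand sqrt(2490) as a continued fraction. With x_i = (sqrt(2490) + m_i)/d_i and (m_0, d_0) = (0, 1): a_0 = floor(sqrt(2490)) = 49, since 49^2 = 2401 <= 2490 < 2500 = 50^2.
Iterate m_{i+1} = d_i*a_i - m_i, d_{i+1} = (2490 - m_{i+1}^2)/d_i, a_{i+1} = floor((a_0 + m_{i+1})/d_{i+1}):
  m_1 = 1*49 - 0 = 49, d_1 = (2490 - 49^2)/1 = 89/1 = 89, a_1 = floor((49 + 49)/89) = 1.
  m_2 = 89*1 - 49 = 40, d_2 = (2490 - 40^2)/89 = 890/89 = 10, a_2 = floor((49 + 40)/10) = 8.
  m_3 = 10*8 - 40 = 40, d_3 = (2490 - 40^2)/10 = 890/10 = 89, a_3 = floor((49 + 40)/89) = 1.
  m_4 = 89*1 - 40 = 49, d_4 = (2490 - 49^2)/89 = 89/89 = 1, a_4 = floor((49 + 49)/1) = 98.
  m_5 = 1*98 - 49 = 49, d_5 = (2490 - 49^2)/1 = 89/1 = 89: (m_5, d_5) = (m_1, d_1) = (49, 89), so from here the quotients repeat a_1, ..., a_4; the period length is 4.
So sqrt(2490) = [49; (1, 8, 1, 98)] with period length k = 4.
k is even, so the fundamental solution of x^2 - 2490y^2 = 1 is (p_{k-1}, q_{k-1}) = (p_3, q_3); compute convergents through index 3.
Convergents (p_i = a_i*p_{i-1} + p_{i-2}, q_i = a_i*q_{i-1} + q_{i-2} with p_{-2}=0, p_{-1}=1, q_{-2}=1, q_{-1}=0):
  i=0: a_0=49, p_0 = 49*1 + 0 = 49, q_0 = 49*0 + 1 = 1.
  i=1: a_1=1, p_1 = 1*49 + 1 = 50, q_1 = 1*1 + 0 = 1.
  i=2: a_2=8, p_2 = 8*50 + 49 = 449, q_2 = 8*1 + 1 = 9.
  i=3: a_3=1, p_3 = 1*449 + 50 = 499, q_3 = 1*9 + 1 = 10.
Check: 499^2 - 2490*10^2 = 249001 - 249000 = 1, so (x, y) = (499, 10) solves the equation, and by the theorem it is the least positive solution.

(x, y) = (499, 10)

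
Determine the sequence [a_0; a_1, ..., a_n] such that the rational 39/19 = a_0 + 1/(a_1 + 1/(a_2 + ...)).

Run the Euclidean algorithm on 39 and 19; the successive quotients are the partial quotients a_0, a_1, ... (each step inverts the fractional part left over by the previous one):
  39 = 2*19 + 1, so a_0 = 2.
  19 = 19*1 + 0, so a_1 = 19.
The remainder reaches 0 after 2 divisions, so the expansion has 2 partial quotients, read off in order.

[2; 19]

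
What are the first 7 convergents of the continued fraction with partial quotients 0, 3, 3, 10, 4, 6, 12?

Using the convergent recurrence p_i = a_i*p_{i-1} + p_{i-2}, q_i = a_i*q_{i-1} + q_{i-2} with p_{-2}=0, p_{-1}=1, q_{-2}=1, q_{-1}=0:
  i=0: a_0=0, p_0 = 0*1 + 0 = 0, q_0 = 0*0 + 1 = 1.
  i=1: a_1=3, p_1 = 3*0 + 1 = 1, q_1 = 3*1 + 0 = 3.
  i=2: a_2=3, p_2 = 3*1 + 0 = 3, q_2 = 3*3 + 1 = 10.
  i=3: a_3=10, p_3 = 10*3 + 1 = 31, q_3 = 10*10 + 3 = 103.
  i=4: a_4=4, p_4 = 4*31 + 3 = 127, q_4 = 4*103 + 10 = 422.
  i=5: a_5=6, p_5 = 6*127 + 31 = 793, q_5 = 6*422 + 103 = 2635.
  i=6: a_6=12, p_6 = 12*793 + 127 = 9643, q_6 = 12*2635 + 422 = 32042.

0/1, 1/3, 3/10, 31/103, 127/422, 793/2635, 9643/32042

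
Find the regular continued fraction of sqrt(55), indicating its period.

Write x_i = (sqrt(55) + m_i)/d_i with (m_0, d_0) = (0, 1). a_0 = floor(sqrt(55)) = 7, since 7^2 = 49 <= 55 < 64 = 8^2.
Iterate m_{i+1} = d_i*a_i - m_i, d_{i+1} = (55 - m_{i+1}^2)/d_i, a_{i+1} = floor((a_0 + m_{i+1})/d_{i+1}):
  m_1 = 1*7 - 0 = 7, d_1 = (55 - 7^2)/1 = 6/1 = 6, a_1 = floor((7 + 7)/6) = 2.
  m_2 = 6*2 - 7 = 5, d_2 = (55 - 5^2)/6 = 30/6 = 5, a_2 = floor((7 + 5)/5) = 2.
  m_3 = 5*2 - 5 = 5, d_3 = (55 - 5^2)/5 = 30/5 = 6, a_3 = floor((7 + 5)/6) = 2.
  m_4 = 6*2 - 5 = 7, d_4 = (55 - 7^2)/6 = 6/6 = 1, a_4 = floor((7 + 7)/1) = 14.
  m_5 = 1*14 - 7 = 7, d_5 = (55 - 7^2)/1 = 6/1 = 6: (m_5, d_5) = (m_1, d_1) = (7, 6), so from here the quotients repeat a_1, ..., a_4; the period length is 4.
Hence the expansion of sqrt(55) is a_0 = 7 followed by the repeating block 2, 2, 2, 14 (period 4).

[7; (2, 2, 2, 14)]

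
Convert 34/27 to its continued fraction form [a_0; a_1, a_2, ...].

[1; 3, 1, 6]

Run the Euclidean algorithm on 34 and 27; the successive quotients are the partial quotients a_0, a_1, ... (each step inverts the fractional part left over by the previous one):
  34 = 1*27 + 7, so a_0 = 1.
  27 = 3*7 + 6, so a_1 = 3.
  7 = 1*6 + 1, so a_2 = 1.
  6 = 6*1 + 0, so a_3 = 6.
The remainder reaches 0 after 4 divisions, so the expansion has 4 partial quotients, read off in order.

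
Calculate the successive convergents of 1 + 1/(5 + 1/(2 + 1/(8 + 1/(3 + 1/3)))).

1/1, 6/5, 13/11, 110/93, 343/290, 1139/963

Using the convergent recurrence p_i = a_i*p_{i-1} + p_{i-2}, q_i = a_i*q_{i-1} + q_{i-2} with p_{-2}=0, p_{-1}=1, q_{-2}=1, q_{-1}=0:
  i=0: a_0=1, p_0 = 1*1 + 0 = 1, q_0 = 1*0 + 1 = 1.
  i=1: a_1=5, p_1 = 5*1 + 1 = 6, q_1 = 5*1 + 0 = 5.
  i=2: a_2=2, p_2 = 2*6 + 1 = 13, q_2 = 2*5 + 1 = 11.
  i=3: a_3=8, p_3 = 8*13 + 6 = 110, q_3 = 8*11 + 5 = 93.
  i=4: a_4=3, p_4 = 3*110 + 13 = 343, q_4 = 3*93 + 11 = 290.
  i=5: a_5=3, p_5 = 3*343 + 110 = 1139, q_5 = 3*290 + 93 = 963.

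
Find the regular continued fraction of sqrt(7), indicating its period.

Write x_i = (sqrt(7) + m_i)/d_i with (m_0, d_0) = (0, 1). a_0 = floor(sqrt(7)) = 2, since 2^2 = 4 <= 7 < 9 = 3^2.
Iterate m_{i+1} = d_i*a_i - m_i, d_{i+1} = (7 - m_{i+1}^2)/d_i, a_{i+1} = floor((a_0 + m_{i+1})/d_{i+1}):
  m_1 = 1*2 - 0 = 2, d_1 = (7 - 2^2)/1 = 3/1 = 3, a_1 = floor((2 + 2)/3) = 1.
  m_2 = 3*1 - 2 = 1, d_2 = (7 - 1^2)/3 = 6/3 = 2, a_2 = floor((2 + 1)/2) = 1.
  m_3 = 2*1 - 1 = 1, d_3 = (7 - 1^2)/2 = 6/2 = 3, a_3 = floor((2 + 1)/3) = 1.
  m_4 = 3*1 - 1 = 2, d_4 = (7 - 2^2)/3 = 3/3 = 1, a_4 = floor((2 + 2)/1) = 4.
  m_5 = 1*4 - 2 = 2, d_5 = (7 - 2^2)/1 = 3/1 = 3: (m_5, d_5) = (m_1, d_1) = (2, 3), so from here the quotients repeat a_1, ..., a_4; the period length is 4.
Hence the expansion of sqrt(7) is a_0 = 2 followed by the repeating block 1, 1, 1, 4 (period 4).

[2; (1, 1, 1, 4)]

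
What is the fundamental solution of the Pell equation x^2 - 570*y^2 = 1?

(x, y) = (191, 8)

First expand sqrt(570) as a continued fraction. With x_i = (sqrt(570) + m_i)/d_i and (m_0, d_0) = (0, 1): a_0 = floor(sqrt(570)) = 23, since 23^2 = 529 <= 570 < 576 = 24^2.
Iterate m_{i+1} = d_i*a_i - m_i, d_{i+1} = (570 - m_{i+1}^2)/d_i, a_{i+1} = floor((a_0 + m_{i+1})/d_{i+1}):
  m_1 = 1*23 - 0 = 23, d_1 = (570 - 23^2)/1 = 41/1 = 41, a_1 = floor((23 + 23)/41) = 1.
  m_2 = 41*1 - 23 = 18, d_2 = (570 - 18^2)/41 = 246/41 = 6, a_2 = floor((23 + 18)/6) = 6.
  m_3 = 6*6 - 18 = 18, d_3 = (570 - 18^2)/6 = 246/6 = 41, a_3 = floor((23 + 18)/41) = 1.
  m_4 = 41*1 - 18 = 23, d_4 = (570 - 23^2)/41 = 41/41 = 1, a_4 = floor((23 + 23)/1) = 46.
  m_5 = 1*46 - 23 = 23, d_5 = (570 - 23^2)/1 = 41/1 = 41: (m_5, d_5) = (m_1, d_1) = (23, 41), so from here the quotients repeat a_1, ..., a_4; the period length is 4.
So sqrt(570) = [23; (1, 6, 1, 46)] with period length k = 4.
k is even, so the fundamental solution of x^2 - 570y^2 = 1 is (p_{k-1}, q_{k-1}) = (p_3, q_3); compute convergents through index 3.
Convergents (p_i = a_i*p_{i-1} + p_{i-2}, q_i = a_i*q_{i-1} + q_{i-2} with p_{-2}=0, p_{-1}=1, q_{-2}=1, q_{-1}=0):
  i=0: a_0=23, p_0 = 23*1 + 0 = 23, q_0 = 23*0 + 1 = 1.
  i=1: a_1=1, p_1 = 1*23 + 1 = 24, q_1 = 1*1 + 0 = 1.
  i=2: a_2=6, p_2 = 6*24 + 23 = 167, q_2 = 6*1 + 1 = 7.
  i=3: a_3=1, p_3 = 1*167 + 24 = 191, q_3 = 1*7 + 1 = 8.
Check: 191^2 - 570*8^2 = 36481 - 36480 = 1, so (x, y) = (191, 8) solves the equation, and by the theorem it is the least positive solution.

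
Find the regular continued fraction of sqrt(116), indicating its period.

[10; (1, 3, 2, 1, 4, 1, 2, 3, 1, 20)]

Write x_i = (sqrt(116) + m_i)/d_i with (m_0, d_0) = (0, 1). a_0 = floor(sqrt(116)) = 10, since 10^2 = 100 <= 116 < 121 = 11^2.
Iterate m_{i+1} = d_i*a_i - m_i, d_{i+1} = (116 - m_{i+1}^2)/d_i, a_{i+1} = floor((a_0 + m_{i+1})/d_{i+1}):
  m_1 = 1*10 - 0 = 10, d_1 = (116 - 10^2)/1 = 16/1 = 16, a_1 = floor((10 + 10)/16) = 1.
  m_2 = 16*1 - 10 = 6, d_2 = (116 - 6^2)/16 = 80/16 = 5, a_2 = floor((10 + 6)/5) = 3.
  m_3 = 5*3 - 6 = 9, d_3 = (116 - 9^2)/5 = 35/5 = 7, a_3 = floor((10 + 9)/7) = 2.
  m_4 = 7*2 - 9 = 5, d_4 = (116 - 5^2)/7 = 91/7 = 13, a_4 = floor((10 + 5)/13) = 1.
  m_5 = 13*1 - 5 = 8, d_5 = (116 - 8^2)/13 = 52/13 = 4, a_5 = floor((10 + 8)/4) = 4.
  m_6 = 4*4 - 8 = 8, d_6 = (116 - 8^2)/4 = 52/4 = 13, a_6 = floor((10 + 8)/13) = 1.
  m_7 = 13*1 - 8 = 5, d_7 = (116 - 5^2)/13 = 91/13 = 7, a_7 = floor((10 + 5)/7) = 2.
  m_8 = 7*2 - 5 = 9, d_8 = (116 - 9^2)/7 = 35/7 = 5, a_8 = floor((10 + 9)/5) = 3.
  m_9 = 5*3 - 9 = 6, d_9 = (116 - 6^2)/5 = 80/5 = 16, a_9 = floor((10 + 6)/16) = 1.
  m_10 = 16*1 - 6 = 10, d_10 = (116 - 10^2)/16 = 16/16 = 1, a_10 = floor((10 + 10)/1) = 20.
  m_11 = 1*20 - 10 = 10, d_11 = (116 - 10^2)/1 = 16/1 = 16: (m_11, d_11) = (m_1, d_1) = (10, 16), so from here the quotients repeat a_1, ..., a_10; the period length is 10.
Hence the expansion of sqrt(116) is a_0 = 10 followed by the repeating block 1, 3, 2, 1, 4, 1, 2, 3, 1, 20 (period 10).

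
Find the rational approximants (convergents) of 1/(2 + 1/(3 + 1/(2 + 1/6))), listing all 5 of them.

Using the convergent recurrence p_i = a_i*p_{i-1} + p_{i-2}, q_i = a_i*q_{i-1} + q_{i-2} with p_{-2}=0, p_{-1}=1, q_{-2}=1, q_{-1}=0:
  i=0: a_0=0, p_0 = 0*1 + 0 = 0, q_0 = 0*0 + 1 = 1.
  i=1: a_1=2, p_1 = 2*0 + 1 = 1, q_1 = 2*1 + 0 = 2.
  i=2: a_2=3, p_2 = 3*1 + 0 = 3, q_2 = 3*2 + 1 = 7.
  i=3: a_3=2, p_3 = 2*3 + 1 = 7, q_3 = 2*7 + 2 = 16.
  i=4: a_4=6, p_4 = 6*7 + 3 = 45, q_4 = 6*16 + 7 = 103.

0/1, 1/2, 3/7, 7/16, 45/103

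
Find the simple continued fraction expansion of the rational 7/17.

Run the Euclidean algorithm on 7 and 17; the successive quotients are the partial quotients a_0, a_1, ... (each step inverts the fractional part left over by the previous one):
  7 = 0*17 + 7, so a_0 = 0.
  17 = 2*7 + 3, so a_1 = 2.
  7 = 2*3 + 1, so a_2 = 2.
  3 = 3*1 + 0, so a_3 = 3.
The remainder reaches 0 after 4 divisions, so the expansion has 4 partial quotients, read off in order.

[0; 2, 2, 3]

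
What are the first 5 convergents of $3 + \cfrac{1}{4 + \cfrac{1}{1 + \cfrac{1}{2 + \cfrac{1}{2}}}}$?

3/1, 13/4, 16/5, 45/14, 106/33

Using the convergent recurrence p_i = a_i*p_{i-1} + p_{i-2}, q_i = a_i*q_{i-1} + q_{i-2} with p_{-2}=0, p_{-1}=1, q_{-2}=1, q_{-1}=0:
  i=0: a_0=3, p_0 = 3*1 + 0 = 3, q_0 = 3*0 + 1 = 1.
  i=1: a_1=4, p_1 = 4*3 + 1 = 13, q_1 = 4*1 + 0 = 4.
  i=2: a_2=1, p_2 = 1*13 + 3 = 16, q_2 = 1*4 + 1 = 5.
  i=3: a_3=2, p_3 = 2*16 + 13 = 45, q_3 = 2*5 + 4 = 14.
  i=4: a_4=2, p_4 = 2*45 + 16 = 106, q_4 = 2*14 + 5 = 33.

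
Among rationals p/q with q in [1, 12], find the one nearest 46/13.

39/11

Expand x = 46/13 as a continued fraction with the Euclidean algorithm:
  46 = 3*13 + 7, so a_0 = 3.
  13 = 1*7 + 6, so a_1 = 1.
  7 = 1*6 + 1, so a_2 = 1.
  6 = 6*1 + 0, so a_3 = 6.
so x = [3; 1, 1, 6].
Convergents (p_i = a_i*p_{i-1} + p_{i-2}, q_i = a_i*q_{i-1} + q_{i-2} with p_{-2}=0, p_{-1}=1, q_{-2}=1, q_{-1}=0), until the denominator exceeds 12:
  i=0: a_0=3, p_0 = 3*1 + 0 = 3, q_0 = 3*0 + 1 = 1.
  i=1: a_1=1, p_1 = 1*3 + 1 = 4, q_1 = 1*1 + 0 = 1.
  i=2: a_2=1, p_2 = 1*4 + 3 = 7, q_2 = 1*1 + 1 = 2.
  i=3: a_3=6, p_3 = 6*7 + 4 = 46, q_3 = 6*2 + 1 = 13.
q_3 = 13 > 12, so the last convergent with denominator <= 12 is p_2/q_2 = 7/2.
The closest fraction with denominator <= 12 is either p_2/q_2 or the intermediate fraction (k*p_2 + p_1)/(k*q_2 + q_1) with the largest k >= 1 whose denominator stays <= 12; these approach x as k grows, and every other convergent or intermediate fraction in range is farther away.
Largest k: floor((12 - q_1)/q_2) = floor((12 - 1)/2) = 5.
That gives (5*7 + 4)/(5*2 + 1) = 39/11.
Compare the errors: |x - 7/2| = |46*2 - 7*13|/(13*2) = 1/26, and |x - 39/11| = |46*11 - 39*13|/(13*11) = 1/143.
Cross-multiplying, 1*26 = 26 < 143 = 1*143, so 1/143 is smaller: the intermediate fraction 39/11 is closer to x than 7/2.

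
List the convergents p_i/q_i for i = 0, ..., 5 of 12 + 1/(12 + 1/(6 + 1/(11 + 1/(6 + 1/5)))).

12/1, 145/12, 882/73, 9847/815, 59964/4963, 309667/25630

Using the convergent recurrence p_i = a_i*p_{i-1} + p_{i-2}, q_i = a_i*q_{i-1} + q_{i-2} with p_{-2}=0, p_{-1}=1, q_{-2}=1, q_{-1}=0:
  i=0: a_0=12, p_0 = 12*1 + 0 = 12, q_0 = 12*0 + 1 = 1.
  i=1: a_1=12, p_1 = 12*12 + 1 = 145, q_1 = 12*1 + 0 = 12.
  i=2: a_2=6, p_2 = 6*145 + 12 = 882, q_2 = 6*12 + 1 = 73.
  i=3: a_3=11, p_3 = 11*882 + 145 = 9847, q_3 = 11*73 + 12 = 815.
  i=4: a_4=6, p_4 = 6*9847 + 882 = 59964, q_4 = 6*815 + 73 = 4963.
  i=5: a_5=5, p_5 = 5*59964 + 9847 = 309667, q_5 = 5*4963 + 815 = 25630.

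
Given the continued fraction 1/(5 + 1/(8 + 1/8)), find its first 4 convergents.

Using the convergent recurrence p_i = a_i*p_{i-1} + p_{i-2}, q_i = a_i*q_{i-1} + q_{i-2} with p_{-2}=0, p_{-1}=1, q_{-2}=1, q_{-1}=0:
  i=0: a_0=0, p_0 = 0*1 + 0 = 0, q_0 = 0*0 + 1 = 1.
  i=1: a_1=5, p_1 = 5*0 + 1 = 1, q_1 = 5*1 + 0 = 5.
  i=2: a_2=8, p_2 = 8*1 + 0 = 8, q_2 = 8*5 + 1 = 41.
  i=3: a_3=8, p_3 = 8*8 + 1 = 65, q_3 = 8*41 + 5 = 333.

0/1, 1/5, 8/41, 65/333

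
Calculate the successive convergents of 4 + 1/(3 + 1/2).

Using the convergent recurrence p_i = a_i*p_{i-1} + p_{i-2}, q_i = a_i*q_{i-1} + q_{i-2} with p_{-2}=0, p_{-1}=1, q_{-2}=1, q_{-1}=0:
  i=0: a_0=4, p_0 = 4*1 + 0 = 4, q_0 = 4*0 + 1 = 1.
  i=1: a_1=3, p_1 = 3*4 + 1 = 13, q_1 = 3*1 + 0 = 3.
  i=2: a_2=2, p_2 = 2*13 + 4 = 30, q_2 = 2*3 + 1 = 7.

4/1, 13/3, 30/7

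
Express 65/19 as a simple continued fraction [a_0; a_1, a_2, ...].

Run the Euclidean algorithm on 65 and 19; the successive quotients are the partial quotients a_0, a_1, ... (each step inverts the fractional part left over by the previous one):
  65 = 3*19 + 8, so a_0 = 3.
  19 = 2*8 + 3, so a_1 = 2.
  8 = 2*3 + 2, so a_2 = 2.
  3 = 1*2 + 1, so a_3 = 1.
  2 = 2*1 + 0, so a_4 = 2.
The remainder reaches 0 after 5 divisions, so the expansion has 5 partial quotients, read off in order.

[3; 2, 2, 1, 2]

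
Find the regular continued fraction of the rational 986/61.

Run the Euclidean algorithm on 986 and 61; the successive quotients are the partial quotients a_0, a_1, ... (each step inverts the fractional part left over by the previous one):
  986 = 16*61 + 10, so a_0 = 16.
  61 = 6*10 + 1, so a_1 = 6.
  10 = 10*1 + 0, so a_2 = 10.
The remainder reaches 0 after 3 divisions, so the expansion has 3 partial quotients, read off in order.

[16; 6, 10]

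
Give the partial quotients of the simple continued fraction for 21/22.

[0; 1, 21]

Run the Euclidean algorithm on 21 and 22; the successive quotients are the partial quotients a_0, a_1, ... (each step inverts the fractional part left over by the previous one):
  21 = 0*22 + 21, so a_0 = 0.
  22 = 1*21 + 1, so a_1 = 1.
  21 = 21*1 + 0, so a_2 = 21.
The remainder reaches 0 after 3 divisions, so the expansion has 3 partial quotients, read off in order.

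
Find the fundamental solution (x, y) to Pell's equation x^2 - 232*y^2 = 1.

(x, y) = (19603, 1287)

First expand sqrt(232) as a continued fraction. With x_i = (sqrt(232) + m_i)/d_i and (m_0, d_0) = (0, 1): a_0 = floor(sqrt(232)) = 15, since 15^2 = 225 <= 232 < 256 = 16^2.
Iterate m_{i+1} = d_i*a_i - m_i, d_{i+1} = (232 - m_{i+1}^2)/d_i, a_{i+1} = floor((a_0 + m_{i+1})/d_{i+1}):
  m_1 = 1*15 - 0 = 15, d_1 = (232 - 15^2)/1 = 7/1 = 7, a_1 = floor((15 + 15)/7) = 4.
  m_2 = 7*4 - 15 = 13, d_2 = (232 - 13^2)/7 = 63/7 = 9, a_2 = floor((15 + 13)/9) = 3.
  m_3 = 9*3 - 13 = 14, d_3 = (232 - 14^2)/9 = 36/9 = 4, a_3 = floor((15 + 14)/4) = 7.
  m_4 = 4*7 - 14 = 14, d_4 = (232 - 14^2)/4 = 36/4 = 9, a_4 = floor((15 + 14)/9) = 3.
  m_5 = 9*3 - 14 = 13, d_5 = (232 - 13^2)/9 = 63/9 = 7, a_5 = floor((15 + 13)/7) = 4.
  m_6 = 7*4 - 13 = 15, d_6 = (232 - 15^2)/7 = 7/7 = 1, a_6 = floor((15 + 15)/1) = 30.
  m_7 = 1*30 - 15 = 15, d_7 = (232 - 15^2)/1 = 7/1 = 7: (m_7, d_7) = (m_1, d_1) = (15, 7), so from here the quotients repeat a_1, ..., a_6; the period length is 6.
So sqrt(232) = [15; (4, 3, 7, 3, 4, 30)] with period length k = 6.
k is even, so the fundamental solution of x^2 - 232y^2 = 1 is (p_{k-1}, q_{k-1}) = (p_5, q_5); compute convergents through index 5.
Convergents (p_i = a_i*p_{i-1} + p_{i-2}, q_i = a_i*q_{i-1} + q_{i-2} with p_{-2}=0, p_{-1}=1, q_{-2}=1, q_{-1}=0):
  i=0: a_0=15, p_0 = 15*1 + 0 = 15, q_0 = 15*0 + 1 = 1.
  i=1: a_1=4, p_1 = 4*15 + 1 = 61, q_1 = 4*1 + 0 = 4.
  i=2: a_2=3, p_2 = 3*61 + 15 = 198, q_2 = 3*4 + 1 = 13.
  i=3: a_3=7, p_3 = 7*198 + 61 = 1447, q_3 = 7*13 + 4 = 95.
  i=4: a_4=3, p_4 = 3*1447 + 198 = 4539, q_4 = 3*95 + 13 = 298.
  i=5: a_5=4, p_5 = 4*4539 + 1447 = 19603, q_5 = 4*298 + 95 = 1287.
Check: 19603^2 - 232*1287^2 = 384277609 - 384277608 = 1, so (x, y) = (19603, 1287) solves the equation, and by the theorem it is the least positive solution.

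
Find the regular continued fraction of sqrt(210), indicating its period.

[14; (2, 28)]

Write x_i = (sqrt(210) + m_i)/d_i with (m_0, d_0) = (0, 1). a_0 = floor(sqrt(210)) = 14, since 14^2 = 196 <= 210 < 225 = 15^2.
Iterate m_{i+1} = d_i*a_i - m_i, d_{i+1} = (210 - m_{i+1}^2)/d_i, a_{i+1} = floor((a_0 + m_{i+1})/d_{i+1}):
  m_1 = 1*14 - 0 = 14, d_1 = (210 - 14^2)/1 = 14/1 = 14, a_1 = floor((14 + 14)/14) = 2.
  m_2 = 14*2 - 14 = 14, d_2 = (210 - 14^2)/14 = 14/14 = 1, a_2 = floor((14 + 14)/1) = 28.
  m_3 = 1*28 - 14 = 14, d_3 = (210 - 14^2)/1 = 14/1 = 14: (m_3, d_3) = (m_1, d_1) = (14, 14), so from here the quotients repeat a_1, a_2; the period length is 2.
Hence the expansion of sqrt(210) is a_0 = 14 followed by the repeating block 2, 28 (period 2).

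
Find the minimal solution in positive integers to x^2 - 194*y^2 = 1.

(x, y) = (195, 14)

First expand sqrt(194) as a continued fraction. With x_i = (sqrt(194) + m_i)/d_i and (m_0, d_0) = (0, 1): a_0 = floor(sqrt(194)) = 13, since 13^2 = 169 <= 194 < 196 = 14^2.
Iterate m_{i+1} = d_i*a_i - m_i, d_{i+1} = (194 - m_{i+1}^2)/d_i, a_{i+1} = floor((a_0 + m_{i+1})/d_{i+1}):
  m_1 = 1*13 - 0 = 13, d_1 = (194 - 13^2)/1 = 25/1 = 25, a_1 = floor((13 + 13)/25) = 1.
  m_2 = 25*1 - 13 = 12, d_2 = (194 - 12^2)/25 = 50/25 = 2, a_2 = floor((13 + 12)/2) = 12.
  m_3 = 2*12 - 12 = 12, d_3 = (194 - 12^2)/2 = 50/2 = 25, a_3 = floor((13 + 12)/25) = 1.
  m_4 = 25*1 - 12 = 13, d_4 = (194 - 13^2)/25 = 25/25 = 1, a_4 = floor((13 + 13)/1) = 26.
  m_5 = 1*26 - 13 = 13, d_5 = (194 - 13^2)/1 = 25/1 = 25: (m_5, d_5) = (m_1, d_1) = (13, 25), so from here the quotients repeat a_1, ..., a_4; the period length is 4.
So sqrt(194) = [13; (1, 12, 1, 26)] with period length k = 4.
k is even, so the fundamental solution of x^2 - 194y^2 = 1 is (p_{k-1}, q_{k-1}) = (p_3, q_3); compute convergents through index 3.
Convergents (p_i = a_i*p_{i-1} + p_{i-2}, q_i = a_i*q_{i-1} + q_{i-2} with p_{-2}=0, p_{-1}=1, q_{-2}=1, q_{-1}=0):
  i=0: a_0=13, p_0 = 13*1 + 0 = 13, q_0 = 13*0 + 1 = 1.
  i=1: a_1=1, p_1 = 1*13 + 1 = 14, q_1 = 1*1 + 0 = 1.
  i=2: a_2=12, p_2 = 12*14 + 13 = 181, q_2 = 12*1 + 1 = 13.
  i=3: a_3=1, p_3 = 1*181 + 14 = 195, q_3 = 1*13 + 1 = 14.
Check: 195^2 - 194*14^2 = 38025 - 38024 = 1, so (x, y) = (195, 14) solves the equation, and by the theorem it is the least positive solution.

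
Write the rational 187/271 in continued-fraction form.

[0; 1, 2, 4, 2, 2, 1, 2]

Run the Euclidean algorithm on 187 and 271; the successive quotients are the partial quotients a_0, a_1, ... (each step inverts the fractional part left over by the previous one):
  187 = 0*271 + 187, so a_0 = 0.
  271 = 1*187 + 84, so a_1 = 1.
  187 = 2*84 + 19, so a_2 = 2.
  84 = 4*19 + 8, so a_3 = 4.
  19 = 2*8 + 3, so a_4 = 2.
  8 = 2*3 + 2, so a_5 = 2.
  3 = 1*2 + 1, so a_6 = 1.
  2 = 2*1 + 0, so a_7 = 2.
The remainder reaches 0 after 8 divisions, so the expansion has 8 partial quotients, read off in order.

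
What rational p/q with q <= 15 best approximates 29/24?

17/14

Expand x = 29/24 as a continued fraction with the Euclidean algorithm:
  29 = 1*24 + 5, so a_0 = 1.
  24 = 4*5 + 4, so a_1 = 4.
  5 = 1*4 + 1, so a_2 = 1.
  4 = 4*1 + 0, so a_3 = 4.
so x = [1; 4, 1, 4].
Convergents (p_i = a_i*p_{i-1} + p_{i-2}, q_i = a_i*q_{i-1} + q_{i-2} with p_{-2}=0, p_{-1}=1, q_{-2}=1, q_{-1}=0), until the denominator exceeds 15:
  i=0: a_0=1, p_0 = 1*1 + 0 = 1, q_0 = 1*0 + 1 = 1.
  i=1: a_1=4, p_1 = 4*1 + 1 = 5, q_1 = 4*1 + 0 = 4.
  i=2: a_2=1, p_2 = 1*5 + 1 = 6, q_2 = 1*4 + 1 = 5.
  i=3: a_3=4, p_3 = 4*6 + 5 = 29, q_3 = 4*5 + 4 = 24.
q_3 = 24 > 15, so the last convergent with denominator <= 15 is p_2/q_2 = 6/5.
The closest fraction with denominator <= 15 is either p_2/q_2 or the intermediate fraction (k*p_2 + p_1)/(k*q_2 + q_1) with the largest k >= 1 whose denominator stays <= 15; these approach x as k grows, and every other convergent or intermediate fraction in range is farther away.
Largest k: floor((15 - q_1)/q_2) = floor((15 - 4)/5) = 2.
That gives (2*6 + 5)/(2*5 + 4) = 17/14.
Compare the errors: |x - 6/5| = |29*5 - 6*24|/(24*5) = 1/120, and |x - 17/14| = |29*14 - 17*24|/(24*14) = 2/336.
Cross-multiplying, 2*120 = 240 < 336 = 1*336, so 2/336 is smaller: the intermediate fraction 17/14 is closer to x than 6/5.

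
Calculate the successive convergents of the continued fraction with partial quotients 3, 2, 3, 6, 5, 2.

3/1, 7/2, 24/7, 151/44, 779/227, 1709/498

Using the convergent recurrence p_i = a_i*p_{i-1} + p_{i-2}, q_i = a_i*q_{i-1} + q_{i-2} with p_{-2}=0, p_{-1}=1, q_{-2}=1, q_{-1}=0:
  i=0: a_0=3, p_0 = 3*1 + 0 = 3, q_0 = 3*0 + 1 = 1.
  i=1: a_1=2, p_1 = 2*3 + 1 = 7, q_1 = 2*1 + 0 = 2.
  i=2: a_2=3, p_2 = 3*7 + 3 = 24, q_2 = 3*2 + 1 = 7.
  i=3: a_3=6, p_3 = 6*24 + 7 = 151, q_3 = 6*7 + 2 = 44.
  i=4: a_4=5, p_4 = 5*151 + 24 = 779, q_4 = 5*44 + 7 = 227.
  i=5: a_5=2, p_5 = 2*779 + 151 = 1709, q_5 = 2*227 + 44 = 498.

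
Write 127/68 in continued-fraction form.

Run the Euclidean algorithm on 127 and 68; the successive quotients are the partial quotients a_0, a_1, ... (each step inverts the fractional part left over by the previous one):
  127 = 1*68 + 59, so a_0 = 1.
  68 = 1*59 + 9, so a_1 = 1.
  59 = 6*9 + 5, so a_2 = 6.
  9 = 1*5 + 4, so a_3 = 1.
  5 = 1*4 + 1, so a_4 = 1.
  4 = 4*1 + 0, so a_5 = 4.
The remainder reaches 0 after 6 divisions, so the expansion has 6 partial quotients, read off in order.

[1; 1, 6, 1, 1, 4]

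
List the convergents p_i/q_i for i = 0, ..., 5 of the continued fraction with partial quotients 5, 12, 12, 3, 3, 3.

Using the convergent recurrence p_i = a_i*p_{i-1} + p_{i-2}, q_i = a_i*q_{i-1} + q_{i-2} with p_{-2}=0, p_{-1}=1, q_{-2}=1, q_{-1}=0:
  i=0: a_0=5, p_0 = 5*1 + 0 = 5, q_0 = 5*0 + 1 = 1.
  i=1: a_1=12, p_1 = 12*5 + 1 = 61, q_1 = 12*1 + 0 = 12.
  i=2: a_2=12, p_2 = 12*61 + 5 = 737, q_2 = 12*12 + 1 = 145.
  i=3: a_3=3, p_3 = 3*737 + 61 = 2272, q_3 = 3*145 + 12 = 447.
  i=4: a_4=3, p_4 = 3*2272 + 737 = 7553, q_4 = 3*447 + 145 = 1486.
  i=5: a_5=3, p_5 = 3*7553 + 2272 = 24931, q_5 = 3*1486 + 447 = 4905.

5/1, 61/12, 737/145, 2272/447, 7553/1486, 24931/4905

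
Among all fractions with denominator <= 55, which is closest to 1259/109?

231/20

Expand x = 1259/109 as a continued fraction with the Euclidean algorithm:
  1259 = 11*109 + 60, so a_0 = 11.
  109 = 1*60 + 49, so a_1 = 1.
  60 = 1*49 + 11, so a_2 = 1.
  49 = 4*11 + 5, so a_3 = 4.
  11 = 2*5 + 1, so a_4 = 2.
  5 = 5*1 + 0, so a_5 = 5.
so x = [11; 1, 1, 4, 2, 5].
Convergents (p_i = a_i*p_{i-1} + p_{i-2}, q_i = a_i*q_{i-1} + q_{i-2} with p_{-2}=0, p_{-1}=1, q_{-2}=1, q_{-1}=0), until the denominator exceeds 55:
  i=0: a_0=11, p_0 = 11*1 + 0 = 11, q_0 = 11*0 + 1 = 1.
  i=1: a_1=1, p_1 = 1*11 + 1 = 12, q_1 = 1*1 + 0 = 1.
  i=2: a_2=1, p_2 = 1*12 + 11 = 23, q_2 = 1*1 + 1 = 2.
  i=3: a_3=4, p_3 = 4*23 + 12 = 104, q_3 = 4*2 + 1 = 9.
  i=4: a_4=2, p_4 = 2*104 + 23 = 231, q_4 = 2*9 + 2 = 20.
  i=5: a_5=5, p_5 = 5*231 + 104 = 1259, q_5 = 5*20 + 9 = 109.
q_5 = 109 > 55, so the last convergent with denominator <= 55 is p_4/q_4 = 231/20.
The closest fraction with denominator <= 55 is either p_4/q_4 or the intermediate fraction (k*p_4 + p_3)/(k*q_4 + q_3) with the largest k >= 1 whose denominator stays <= 55; these approach x as k grows, and every other convergent or intermediate fraction in range is farther away.
Largest k: floor((55 - q_3)/q_4) = floor((55 - 9)/20) = 2.
That gives (2*231 + 104)/(2*20 + 9) = 566/49.
Compare the errors: |x - 231/20| = |1259*20 - 231*109|/(109*20) = 1/2180, and |x - 566/49| = |1259*49 - 566*109|/(109*49) = 3/5341.
Cross-multiplying, 1*5341 = 5341 < 6540 = 3*2180, so 1/2180 is smaller: the convergent 231/20 is closer to x than 566/49.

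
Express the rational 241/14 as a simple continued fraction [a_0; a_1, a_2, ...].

[17; 4, 1, 2]

Run the Euclidean algorithm on 241 and 14; the successive quotients are the partial quotients a_0, a_1, ... (each step inverts the fractional part left over by the previous one):
  241 = 17*14 + 3, so a_0 = 17.
  14 = 4*3 + 2, so a_1 = 4.
  3 = 1*2 + 1, so a_2 = 1.
  2 = 2*1 + 0, so a_3 = 2.
The remainder reaches 0 after 4 divisions, so the expansion has 4 partial quotients, read off in order.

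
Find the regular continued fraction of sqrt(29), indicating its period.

Write x_i = (sqrt(29) + m_i)/d_i with (m_0, d_0) = (0, 1). a_0 = floor(sqrt(29)) = 5, since 5^2 = 25 <= 29 < 36 = 6^2.
Iterate m_{i+1} = d_i*a_i - m_i, d_{i+1} = (29 - m_{i+1}^2)/d_i, a_{i+1} = floor((a_0 + m_{i+1})/d_{i+1}):
  m_1 = 1*5 - 0 = 5, d_1 = (29 - 5^2)/1 = 4/1 = 4, a_1 = floor((5 + 5)/4) = 2.
  m_2 = 4*2 - 5 = 3, d_2 = (29 - 3^2)/4 = 20/4 = 5, a_2 = floor((5 + 3)/5) = 1.
  m_3 = 5*1 - 3 = 2, d_3 = (29 - 2^2)/5 = 25/5 = 5, a_3 = floor((5 + 2)/5) = 1.
  m_4 = 5*1 - 2 = 3, d_4 = (29 - 3^2)/5 = 20/5 = 4, a_4 = floor((5 + 3)/4) = 2.
  m_5 = 4*2 - 3 = 5, d_5 = (29 - 5^2)/4 = 4/4 = 1, a_5 = floor((5 + 5)/1) = 10.
  m_6 = 1*10 - 5 = 5, d_6 = (29 - 5^2)/1 = 4/1 = 4: (m_6, d_6) = (m_1, d_1) = (5, 4), so from here the quotients repeat a_1, ..., a_5; the period length is 5.
Hence the expansion of sqrt(29) is a_0 = 5 followed by the repeating block 2, 1, 1, 2, 10 (period 5).

[5; (2, 1, 1, 2, 10)]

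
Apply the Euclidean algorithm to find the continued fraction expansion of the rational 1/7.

[0; 7]

Run the Euclidean algorithm on 1 and 7; the successive quotients are the partial quotients a_0, a_1, ... (each step inverts the fractional part left over by the previous one):
  1 = 0*7 + 1, so a_0 = 0.
  7 = 7*1 + 0, so a_1 = 7.
The remainder reaches 0 after 2 divisions, so the expansion has 2 partial quotients, read off in order.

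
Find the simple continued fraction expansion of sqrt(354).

Write x_i = (sqrt(354) + m_i)/d_i with (m_0, d_0) = (0, 1). a_0 = floor(sqrt(354)) = 18, since 18^2 = 324 <= 354 < 361 = 19^2.
Iterate m_{i+1} = d_i*a_i - m_i, d_{i+1} = (354 - m_{i+1}^2)/d_i, a_{i+1} = floor((a_0 + m_{i+1})/d_{i+1}):
  m_1 = 1*18 - 0 = 18, d_1 = (354 - 18^2)/1 = 30/1 = 30, a_1 = floor((18 + 18)/30) = 1.
  m_2 = 30*1 - 18 = 12, d_2 = (354 - 12^2)/30 = 210/30 = 7, a_2 = floor((18 + 12)/7) = 4.
  m_3 = 7*4 - 12 = 16, d_3 = (354 - 16^2)/7 = 98/7 = 14, a_3 = floor((18 + 16)/14) = 2.
  m_4 = 14*2 - 16 = 12, d_4 = (354 - 12^2)/14 = 210/14 = 15, a_4 = floor((18 + 12)/15) = 2.
  m_5 = 15*2 - 12 = 18, d_5 = (354 - 18^2)/15 = 30/15 = 2, a_5 = floor((18 + 18)/2) = 18.
  m_6 = 2*18 - 18 = 18, d_6 = (354 - 18^2)/2 = 30/2 = 15, a_6 = floor((18 + 18)/15) = 2.
  m_7 = 15*2 - 18 = 12, d_7 = (354 - 12^2)/15 = 210/15 = 14, a_7 = floor((18 + 12)/14) = 2.
  m_8 = 14*2 - 12 = 16, d_8 = (354 - 16^2)/14 = 98/14 = 7, a_8 = floor((18 + 16)/7) = 4.
  m_9 = 7*4 - 16 = 12, d_9 = (354 - 12^2)/7 = 210/7 = 30, a_9 = floor((18 + 12)/30) = 1.
  m_10 = 30*1 - 12 = 18, d_10 = (354 - 18^2)/30 = 30/30 = 1, a_10 = floor((18 + 18)/1) = 36.
  m_11 = 1*36 - 18 = 18, d_11 = (354 - 18^2)/1 = 30/1 = 30: (m_11, d_11) = (m_1, d_1) = (18, 30), so from here the quotients repeat a_1, ..., a_10; the period length is 10.
Hence the expansion of sqrt(354) is a_0 = 18 followed by the repeating block 1, 4, 2, 2, 18, 2, 2, 4, 1, 36 (period 10).

[18; (1, 4, 2, 2, 18, 2, 2, 4, 1, 36)]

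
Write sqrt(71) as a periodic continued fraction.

Write x_i = (sqrt(71) + m_i)/d_i with (m_0, d_0) = (0, 1). a_0 = floor(sqrt(71)) = 8, since 8^2 = 64 <= 71 < 81 = 9^2.
Iterate m_{i+1} = d_i*a_i - m_i, d_{i+1} = (71 - m_{i+1}^2)/d_i, a_{i+1} = floor((a_0 + m_{i+1})/d_{i+1}):
  m_1 = 1*8 - 0 = 8, d_1 = (71 - 8^2)/1 = 7/1 = 7, a_1 = floor((8 + 8)/7) = 2.
  m_2 = 7*2 - 8 = 6, d_2 = (71 - 6^2)/7 = 35/7 = 5, a_2 = floor((8 + 6)/5) = 2.
  m_3 = 5*2 - 6 = 4, d_3 = (71 - 4^2)/5 = 55/5 = 11, a_3 = floor((8 + 4)/11) = 1.
  m_4 = 11*1 - 4 = 7, d_4 = (71 - 7^2)/11 = 22/11 = 2, a_4 = floor((8 + 7)/2) = 7.
  m_5 = 2*7 - 7 = 7, d_5 = (71 - 7^2)/2 = 22/2 = 11, a_5 = floor((8 + 7)/11) = 1.
  m_6 = 11*1 - 7 = 4, d_6 = (71 - 4^2)/11 = 55/11 = 5, a_6 = floor((8 + 4)/5) = 2.
  m_7 = 5*2 - 4 = 6, d_7 = (71 - 6^2)/5 = 35/5 = 7, a_7 = floor((8 + 6)/7) = 2.
  m_8 = 7*2 - 6 = 8, d_8 = (71 - 8^2)/7 = 7/7 = 1, a_8 = floor((8 + 8)/1) = 16.
  m_9 = 1*16 - 8 = 8, d_9 = (71 - 8^2)/1 = 7/1 = 7: (m_9, d_9) = (m_1, d_1) = (8, 7), so from here the quotients repeat a_1, ..., a_8; the period length is 8.
Hence the expansion of sqrt(71) is a_0 = 8 followed by the repeating block 2, 2, 1, 7, 1, 2, 2, 16 (period 8).

[8; (2, 2, 1, 7, 1, 2, 2, 16)]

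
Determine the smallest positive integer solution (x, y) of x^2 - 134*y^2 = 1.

First expand sqrt(134) as a continued fraction. With x_i = (sqrt(134) + m_i)/d_i and (m_0, d_0) = (0, 1): a_0 = floor(sqrt(134)) = 11, since 11^2 = 121 <= 134 < 144 = 12^2.
Iterate m_{i+1} = d_i*a_i - m_i, d_{i+1} = (134 - m_{i+1}^2)/d_i, a_{i+1} = floor((a_0 + m_{i+1})/d_{i+1}):
  m_1 = 1*11 - 0 = 11, d_1 = (134 - 11^2)/1 = 13/1 = 13, a_1 = floor((11 + 11)/13) = 1.
  m_2 = 13*1 - 11 = 2, d_2 = (134 - 2^2)/13 = 130/13 = 10, a_2 = floor((11 + 2)/10) = 1.
  m_3 = 10*1 - 2 = 8, d_3 = (134 - 8^2)/10 = 70/10 = 7, a_3 = floor((11 + 8)/7) = 2.
  m_4 = 7*2 - 8 = 6, d_4 = (134 - 6^2)/7 = 98/7 = 14, a_4 = floor((11 + 6)/14) = 1.
  m_5 = 14*1 - 6 = 8, d_5 = (134 - 8^2)/14 = 70/14 = 5, a_5 = floor((11 + 8)/5) = 3.
  m_6 = 5*3 - 8 = 7, d_6 = (134 - 7^2)/5 = 85/5 = 17, a_6 = floor((11 + 7)/17) = 1.
  m_7 = 17*1 - 7 = 10, d_7 = (134 - 10^2)/17 = 34/17 = 2, a_7 = floor((11 + 10)/2) = 10.
  m_8 = 2*10 - 10 = 10, d_8 = (134 - 10^2)/2 = 34/2 = 17, a_8 = floor((11 + 10)/17) = 1.
  m_9 = 17*1 - 10 = 7, d_9 = (134 - 7^2)/17 = 85/17 = 5, a_9 = floor((11 + 7)/5) = 3.
  m_10 = 5*3 - 7 = 8, d_10 = (134 - 8^2)/5 = 70/5 = 14, a_10 = floor((11 + 8)/14) = 1.
  m_11 = 14*1 - 8 = 6, d_11 = (134 - 6^2)/14 = 98/14 = 7, a_11 = floor((11 + 6)/7) = 2.
  m_12 = 7*2 - 6 = 8, d_12 = (134 - 8^2)/7 = 70/7 = 10, a_12 = floor((11 + 8)/10) = 1.
  m_13 = 10*1 - 8 = 2, d_13 = (134 - 2^2)/10 = 130/10 = 13, a_13 = floor((11 + 2)/13) = 1.
  m_14 = 13*1 - 2 = 11, d_14 = (134 - 11^2)/13 = 13/13 = 1, a_14 = floor((11 + 11)/1) = 22.
  m_15 = 1*22 - 11 = 11, d_15 = (134 - 11^2)/1 = 13/1 = 13: (m_15, d_15) = (m_1, d_1) = (11, 13), so from here the quotients repeat a_1, ..., a_14; the period length is 14.
So sqrt(134) = [11; (1, 1, 2, 1, 3, 1, 10, 1, 3, 1, 2, 1, 1, 22)] with period length k = 14.
k is even, so the fundamental solution of x^2 - 134y^2 = 1 is (p_{k-1}, q_{k-1}) = (p_13, q_13); compute convergents through index 13.
Convergents (p_i = a_i*p_{i-1} + p_{i-2}, q_i = a_i*q_{i-1} + q_{i-2} with p_{-2}=0, p_{-1}=1, q_{-2}=1, q_{-1}=0):
  i=0: a_0=11, p_0 = 11*1 + 0 = 11, q_0 = 11*0 + 1 = 1.
  i=1: a_1=1, p_1 = 1*11 + 1 = 12, q_1 = 1*1 + 0 = 1.
  i=2: a_2=1, p_2 = 1*12 + 11 = 23, q_2 = 1*1 + 1 = 2.
  i=3: a_3=2, p_3 = 2*23 + 12 = 58, q_3 = 2*2 + 1 = 5.
  i=4: a_4=1, p_4 = 1*58 + 23 = 81, q_4 = 1*5 + 2 = 7.
  i=5: a_5=3, p_5 = 3*81 + 58 = 301, q_5 = 3*7 + 5 = 26.
  i=6: a_6=1, p_6 = 1*301 + 81 = 382, q_6 = 1*26 + 7 = 33.
  i=7: a_7=10, p_7 = 10*382 + 301 = 4121, q_7 = 10*33 + 26 = 356.
  i=8: a_8=1, p_8 = 1*4121 + 382 = 4503, q_8 = 1*356 + 33 = 389.
  i=9: a_9=3, p_9 = 3*4503 + 4121 = 17630, q_9 = 3*389 + 356 = 1523.
  i=10: a_10=1, p_10 = 1*17630 + 4503 = 22133, q_10 = 1*1523 + 389 = 1912.
  i=11: a_11=2, p_11 = 2*22133 + 17630 = 61896, q_11 = 2*1912 + 1523 = 5347.
  i=12: a_12=1, p_12 = 1*61896 + 22133 = 84029, q_12 = 1*5347 + 1912 = 7259.
  i=13: a_13=1, p_13 = 1*84029 + 61896 = 145925, q_13 = 1*7259 + 5347 = 12606.
Check: 145925^2 - 134*12606^2 = 21294105625 - 21294105624 = 1, so (x, y) = (145925, 12606) solves the equation, and by the theorem it is the least positive solution.

(x, y) = (145925, 12606)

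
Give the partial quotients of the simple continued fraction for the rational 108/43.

[2; 1, 1, 21]

Run the Euclidean algorithm on 108 and 43; the successive quotients are the partial quotients a_0, a_1, ... (each step inverts the fractional part left over by the previous one):
  108 = 2*43 + 22, so a_0 = 2.
  43 = 1*22 + 21, so a_1 = 1.
  22 = 1*21 + 1, so a_2 = 1.
  21 = 21*1 + 0, so a_3 = 21.
The remainder reaches 0 after 4 divisions, so the expansion has 4 partial quotients, read off in order.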